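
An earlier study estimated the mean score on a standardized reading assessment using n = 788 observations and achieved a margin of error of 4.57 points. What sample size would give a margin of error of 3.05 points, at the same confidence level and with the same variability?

Margin of error scales as 1/√n, so n₂ = n₁·(E₁/E₂)².
n₂ = 788 × (4.57/3.05)² = 788 × 2.245 = 1769.06
Round up: n₂ = 1770.

1770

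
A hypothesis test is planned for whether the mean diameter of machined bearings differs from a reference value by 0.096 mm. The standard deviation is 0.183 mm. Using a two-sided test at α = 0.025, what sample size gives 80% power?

For a one-sample z-test, n = ((z_{α/2} + z_β)·σ/δ)².
z_{α/2} = 2.241 (two-sided α = 0.025); z_β = 0.842 (power 80% → β = 0.2).
n = (3.083 × 0.183 / 0.096)² = 34.54
Round up: n = 35.

35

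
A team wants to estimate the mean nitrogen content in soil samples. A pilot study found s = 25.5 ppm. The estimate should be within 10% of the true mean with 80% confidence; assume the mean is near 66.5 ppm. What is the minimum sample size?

For a mean, the margin of error is E = z·σ/√n, so n = (zσ/E)².
At 80% confidence, z = 1.282.
E = 10% of 66.5 = 6.65 ppm.
n = (1.282 × 25.5 / 6.65)² = 24.17
Round up: n = 25.

25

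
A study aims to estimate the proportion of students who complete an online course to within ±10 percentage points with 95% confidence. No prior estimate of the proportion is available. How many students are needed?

97

For a proportion with margin E = 0.1 at 95% confidence, z = 1.960.
With no prior estimate, use p = 0.5, which maximizes p(1−p) at 0.25.
n = 0.25 × (z/E)² = 0.25 × (1.960/0.1)² = 96.04
Round up: n = 97.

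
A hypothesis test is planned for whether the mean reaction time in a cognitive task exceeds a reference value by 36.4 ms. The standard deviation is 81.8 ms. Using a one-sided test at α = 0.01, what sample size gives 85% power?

For a one-sample z-test, n = ((z_α + z_β)·σ/δ)².
z_α = 2.326 (one-sided α = 0.01); z_β = 1.036 (power 85% → β = 0.15).
n = (3.362 × 81.8 / 36.4)² = 57.08
Round up: n = 58.

n = 58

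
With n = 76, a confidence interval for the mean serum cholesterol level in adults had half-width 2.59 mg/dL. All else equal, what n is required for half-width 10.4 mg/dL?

5

Margin of error scales as 1/√n, so n₂ = n₁·(E₁/E₂)².
n₂ = 76 × (2.59/10.4)² = 76 × 0.06202 = 4.71
Round up: n₂ = 5.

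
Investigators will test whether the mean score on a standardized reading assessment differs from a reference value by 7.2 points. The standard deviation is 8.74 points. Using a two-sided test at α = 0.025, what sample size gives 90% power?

19

For a one-sample z-test, n = ((z_{α/2} + z_β)·σ/δ)².
z_{α/2} = 2.241 (two-sided α = 0.025); z_β = 1.282 (power 90% → β = 0.1).
n = (3.523 × 8.74 / 7.2)² = 18.29
Round up: n = 19.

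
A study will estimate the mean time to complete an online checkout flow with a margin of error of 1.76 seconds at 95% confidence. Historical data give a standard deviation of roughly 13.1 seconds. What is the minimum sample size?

213

For a mean, the margin of error is E = z·σ/√n, so n = (zσ/E)².
At 95% confidence, z = 1.960.
n = (1.960 × 13.1 / 1.76)² = 212.83
Round up: n = 213.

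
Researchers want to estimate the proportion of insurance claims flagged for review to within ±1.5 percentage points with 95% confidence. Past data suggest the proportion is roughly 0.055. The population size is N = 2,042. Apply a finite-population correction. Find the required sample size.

619

For a proportion with margin E = 0.015 at 95% confidence, z = 1.960.
n = p̂(1−p̂)(z/E)² = 0.055 × 0.945 × (1.960/0.015)² = 887.41 — call this n₀.
Finite-population correction with N = 2,042: n = n₀ / (1 + (n₀−1)/N) = 887.41 / 1.434 = 618.84
Round up: n = 619.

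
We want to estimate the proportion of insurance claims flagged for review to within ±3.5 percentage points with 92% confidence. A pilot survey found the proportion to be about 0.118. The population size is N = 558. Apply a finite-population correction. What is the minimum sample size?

For a proportion with margin E = 0.035 at 92% confidence, z = 1.751.
n = p̂(1−p̂)(z/E)² = 0.118 × 0.882 × (1.751/0.035)² = 260.49 — call this n₀.
Finite-population correction with N = 558: n = n₀ / (1 + (n₀−1)/N) = 260.49 / 1.465 = 177.81
Round up: n = 178.

n = 178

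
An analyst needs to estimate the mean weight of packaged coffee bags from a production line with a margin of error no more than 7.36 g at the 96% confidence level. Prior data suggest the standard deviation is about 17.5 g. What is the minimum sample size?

For a mean, the margin of error is E = z·σ/√n, so n = (zσ/E)².
At 96% confidence, z = 2.054.
n = (2.054 × 17.5 / 7.36)² = 23.85
Round up: n = 24.

24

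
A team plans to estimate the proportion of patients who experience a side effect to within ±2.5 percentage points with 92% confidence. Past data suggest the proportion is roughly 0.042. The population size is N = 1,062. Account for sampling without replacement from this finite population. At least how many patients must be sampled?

For a proportion with margin E = 0.025 at 92% confidence, z = 1.751.
n = p̂(1−p̂)(z/E)² = 0.042 × 0.958 × (1.751/0.025)² = 197.38 — call this n₀.
Finite-population correction with N = 1,062: n = n₀ / (1 + (n₀−1)/N) = 197.38 / 1.185 = 166.57
Round up: n = 167.

167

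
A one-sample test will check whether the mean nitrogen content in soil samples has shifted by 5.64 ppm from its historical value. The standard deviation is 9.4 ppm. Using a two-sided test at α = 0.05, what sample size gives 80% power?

For a one-sample z-test, n = ((z_{α/2} + z_β)·σ/δ)².
z_{α/2} = 1.960 (two-sided α = 0.05); z_β = 0.842 (power 80% → β = 0.2).
n = (2.802 × 9.4 / 5.64)² = 21.81
Round up: n = 22.

22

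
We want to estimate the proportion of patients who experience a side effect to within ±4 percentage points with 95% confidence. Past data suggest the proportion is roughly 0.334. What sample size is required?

For a proportion with margin E = 0.04 at 95% confidence, z = 1.960.
n = p̂(1−p̂)(z/E)² = 0.334 × 0.666 × (1.960/0.04)² = 534.09
Round up: n = 535.

535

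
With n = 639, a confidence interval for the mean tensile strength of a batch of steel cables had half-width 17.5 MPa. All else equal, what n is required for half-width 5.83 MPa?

Margin of error scales as 1/√n, so n₂ = n₁·(E₁/E₂)².
n₂ = 639 × (17.5/5.83)² = 639 × 9.01 = 5757.39
Round up: n₂ = 5758.

5758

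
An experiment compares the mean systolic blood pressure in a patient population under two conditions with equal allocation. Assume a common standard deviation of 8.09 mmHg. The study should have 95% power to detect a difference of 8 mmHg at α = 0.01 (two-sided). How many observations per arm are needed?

For two equal groups, n per group = 2·((z_{α/2} + z_β)·σ/δ)².
z_{α/2} = 2.576; z_β = 1.645 (power 95%).
n = 2 × (4.221 × 8.09 / 8)² = 2 × 18.22 = 36.44
Round up: n = 37 per group.

37 per group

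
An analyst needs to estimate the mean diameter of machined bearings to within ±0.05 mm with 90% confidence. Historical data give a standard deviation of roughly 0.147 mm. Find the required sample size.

n = 24

For a mean, the margin of error is E = z·σ/√n, so n = (zσ/E)².
At 90% confidence, z = 1.645.
n = (1.645 × 0.147 / 0.05)² = 23.39
Round up: n = 24.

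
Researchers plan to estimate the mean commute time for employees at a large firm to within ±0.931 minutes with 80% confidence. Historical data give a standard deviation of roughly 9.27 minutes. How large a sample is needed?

163

For a mean, the margin of error is E = z·σ/√n, so n = (zσ/E)².
At 80% confidence, z = 1.282.
n = (1.282 × 9.27 / 0.931)² = 162.94
Round up: n = 163.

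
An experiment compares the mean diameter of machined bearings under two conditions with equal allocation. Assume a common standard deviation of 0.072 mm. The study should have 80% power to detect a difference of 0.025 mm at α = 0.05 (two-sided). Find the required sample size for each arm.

131 per group

For two equal groups, n per group = 2·((z_{α/2} + z_β)·σ/δ)².
z_{α/2} = 1.960; z_β = 0.842 (power 80%).
n = 2 × (2.802 × 0.072 / 0.025)² = 2 × 65.12 = 130.24
Round up: n = 131 per group.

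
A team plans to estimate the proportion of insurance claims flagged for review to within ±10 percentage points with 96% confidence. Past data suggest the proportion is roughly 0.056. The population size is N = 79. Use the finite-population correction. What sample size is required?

n = 18

For a proportion with margin E = 0.1 at 96% confidence, z = 2.054.
n = p̂(1−p̂)(z/E)² = 0.056 × 0.944 × (2.054/0.1)² = 22.30 — call this n₀.
Finite-population correction with N = 79: n = n₀ / (1 + (n₀−1)/N) = 22.30 / 1.27 = 17.56
Round up: n = 18.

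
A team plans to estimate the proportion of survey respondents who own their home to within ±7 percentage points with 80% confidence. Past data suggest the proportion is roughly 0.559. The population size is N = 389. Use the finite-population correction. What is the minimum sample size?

69

For a proportion with margin E = 0.07 at 80% confidence, z = 1.282.
n = p̂(1−p̂)(z/E)² = 0.559 × 0.441 × (1.282/0.07)² = 82.69 — call this n₀.
Finite-population correction with N = 389: n = n₀ / (1 + (n₀−1)/N) = 82.69 / 1.21 = 68.34
Round up: n = 69.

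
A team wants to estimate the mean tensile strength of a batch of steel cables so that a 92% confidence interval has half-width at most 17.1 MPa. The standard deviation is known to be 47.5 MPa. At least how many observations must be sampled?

For a mean, the margin of error is E = z·σ/√n, so n = (zσ/E)².
At 92% confidence, z = 1.751.
n = (1.751 × 47.5 / 17.1)² = 23.66
Round up: n = 24.

24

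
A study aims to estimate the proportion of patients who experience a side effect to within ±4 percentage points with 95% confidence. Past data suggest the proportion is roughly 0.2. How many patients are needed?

For a proportion with margin E = 0.04 at 95% confidence, z = 1.960.
n = p̂(1−p̂)(z/E)² = 0.2 × 0.8 × (1.960/0.04)² = 384.16
Round up: n = 385.

385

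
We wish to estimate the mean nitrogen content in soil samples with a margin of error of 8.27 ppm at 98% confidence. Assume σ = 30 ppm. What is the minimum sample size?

72

For a mean, the margin of error is E = z·σ/√n, so n = (zσ/E)².
At 98% confidence, z = 2.326.
n = (2.326 × 30 / 8.27)² = 71.20
Round up: n = 72.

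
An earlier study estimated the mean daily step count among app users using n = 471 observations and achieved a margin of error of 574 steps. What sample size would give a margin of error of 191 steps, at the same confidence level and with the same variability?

Margin of error scales as 1/√n, so n₂ = n₁·(E₁/E₂)².
n₂ = 471 × (574/191)² = 471 × 9.031 = 4253.60
Round up: n₂ = 4254.

n = 4254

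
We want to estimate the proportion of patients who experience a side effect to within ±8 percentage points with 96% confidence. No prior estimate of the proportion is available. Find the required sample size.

165

For a proportion with margin E = 0.08 at 96% confidence, z = 2.054.
With no prior estimate, use p = 0.5, which maximizes p(1−p) at 0.25.
n = 0.25 × (z/E)² = 0.25 × (2.054/0.08)² = 164.80
Round up: n = 165.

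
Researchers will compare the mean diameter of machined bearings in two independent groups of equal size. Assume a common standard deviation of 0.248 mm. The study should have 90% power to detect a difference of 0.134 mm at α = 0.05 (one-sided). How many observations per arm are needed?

For two equal groups, n per group = 2·((z_α + z_β)·σ/δ)².
z_α = 1.645; z_β = 1.282 (power 90%).
n = 2 × (2.927 × 0.248 / 0.134)² = 2 × 29.35 = 58.70
Round up: n = 59 per group.

59 per group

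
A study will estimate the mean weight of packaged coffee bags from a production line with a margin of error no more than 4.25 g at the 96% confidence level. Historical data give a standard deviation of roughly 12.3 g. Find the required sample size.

For a mean, the margin of error is E = z·σ/√n, so n = (zσ/E)².
At 96% confidence, z = 2.054.
n = (2.054 × 12.3 / 4.25)² = 35.34
Round up: n = 36.

n = 36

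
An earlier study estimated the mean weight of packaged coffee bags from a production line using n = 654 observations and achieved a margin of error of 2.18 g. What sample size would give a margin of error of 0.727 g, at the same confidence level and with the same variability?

5881

Margin of error scales as 1/√n, so n₂ = n₁·(E₁/E₂)².
n₂ = 654 × (2.18/0.727)² = 654 × 8.992 = 5880.77
Round up: n₂ = 5881.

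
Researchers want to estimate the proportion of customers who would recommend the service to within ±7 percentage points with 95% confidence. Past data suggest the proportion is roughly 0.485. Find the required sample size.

For a proportion with margin E = 0.07 at 95% confidence, z = 1.960.
n = p̂(1−p̂)(z/E)² = 0.485 × 0.515 × (1.960/0.07)² = 195.82
Round up: n = 196.

196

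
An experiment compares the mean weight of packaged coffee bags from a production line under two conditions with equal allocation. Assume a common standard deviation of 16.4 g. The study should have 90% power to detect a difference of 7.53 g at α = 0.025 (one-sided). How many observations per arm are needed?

100 per group

For two equal groups, n per group = 2·((z_α + z_β)·σ/δ)².
z_α = 1.960; z_β = 1.282 (power 90%).
n = 2 × (3.242 × 16.4 / 7.53)² = 2 × 49.86 = 99.72
Round up: n = 100 per group.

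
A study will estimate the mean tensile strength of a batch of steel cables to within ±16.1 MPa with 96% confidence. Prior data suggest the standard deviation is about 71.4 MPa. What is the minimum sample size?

For a mean, the margin of error is E = z·σ/√n, so n = (zσ/E)².
At 96% confidence, z = 2.054.
n = (2.054 × 71.4 / 16.1)² = 82.97
Round up: n = 83.

n = 83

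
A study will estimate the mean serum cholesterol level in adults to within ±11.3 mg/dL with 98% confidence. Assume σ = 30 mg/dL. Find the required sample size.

For a mean, the margin of error is E = z·σ/√n, so n = (zσ/E)².
At 98% confidence, z = 2.326.
n = (2.326 × 30 / 11.3)² = 38.13
Round up: n = 39.

39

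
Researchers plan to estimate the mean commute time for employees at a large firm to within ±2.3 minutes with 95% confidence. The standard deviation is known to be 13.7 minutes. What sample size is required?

n = 137

For a mean, the margin of error is E = z·σ/√n, so n = (zσ/E)².
At 95% confidence, z = 1.960.
n = (1.960 × 13.7 / 2.3)² = 136.30
Round up: n = 137.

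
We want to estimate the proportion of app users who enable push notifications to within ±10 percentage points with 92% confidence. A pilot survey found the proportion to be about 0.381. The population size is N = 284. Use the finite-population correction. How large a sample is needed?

58

For a proportion with margin E = 0.1 at 92% confidence, z = 1.751.
n = p̂(1−p̂)(z/E)² = 0.381 × 0.619 × (1.751/0.1)² = 72.31 — call this n₀.
Finite-population correction with N = 284: n = n₀ / (1 + (n₀−1)/N) = 72.31 / 1.251 = 57.80
Round up: n = 58.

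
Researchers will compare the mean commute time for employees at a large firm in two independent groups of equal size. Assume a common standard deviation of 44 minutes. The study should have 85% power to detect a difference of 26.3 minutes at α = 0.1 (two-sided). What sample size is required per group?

41 per group

For two equal groups, n per group = 2·((z_{α/2} + z_β)·σ/δ)².
z_{α/2} = 1.645; z_β = 1.036 (power 85%).
n = 2 × (2.681 × 44 / 26.3)² = 2 × 20.12 = 40.24
Round up: n = 41 per group.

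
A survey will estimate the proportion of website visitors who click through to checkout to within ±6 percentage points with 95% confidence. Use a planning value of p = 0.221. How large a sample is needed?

For a proportion with margin E = 0.06 at 95% confidence, z = 1.960.
n = p̂(1−p̂)(z/E)² = 0.221 × 0.779 × (1.960/0.06)² = 183.71
Round up: n = 184.

184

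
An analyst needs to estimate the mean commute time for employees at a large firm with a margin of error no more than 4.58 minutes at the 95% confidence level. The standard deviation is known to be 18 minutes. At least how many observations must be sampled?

For a mean, the margin of error is E = z·σ/√n, so n = (zσ/E)².
At 95% confidence, z = 1.960.
n = (1.960 × 18 / 4.58)² = 59.34
Round up: n = 60.

n = 60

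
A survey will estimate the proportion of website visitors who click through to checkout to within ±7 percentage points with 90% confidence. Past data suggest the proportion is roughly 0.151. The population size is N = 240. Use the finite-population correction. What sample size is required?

n = 55

For a proportion with margin E = 0.07 at 90% confidence, z = 1.645.
n = p̂(1−p̂)(z/E)² = 0.151 × 0.849 × (1.645/0.07)² = 70.80 — call this n₀.
Finite-population correction with N = 240: n = n₀ / (1 + (n₀−1)/N) = 70.80 / 1.291 = 54.84
Round up: n = 55.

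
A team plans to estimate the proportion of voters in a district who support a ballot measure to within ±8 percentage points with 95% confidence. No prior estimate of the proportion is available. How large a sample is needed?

151

For a proportion with margin E = 0.08 at 95% confidence, z = 1.960.
With no prior estimate, use p = 0.5, which maximizes p(1−p) at 0.25.
n = 0.25 × (z/E)² = 0.25 × (1.960/0.08)² = 150.06
Round up: n = 151.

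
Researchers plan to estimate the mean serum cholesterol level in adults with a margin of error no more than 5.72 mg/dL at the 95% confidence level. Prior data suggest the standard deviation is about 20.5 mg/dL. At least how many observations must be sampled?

n = 50

For a mean, the margin of error is E = z·σ/√n, so n = (zσ/E)².
At 95% confidence, z = 1.960.
n = (1.960 × 20.5 / 5.72)² = 49.34
Round up: n = 50.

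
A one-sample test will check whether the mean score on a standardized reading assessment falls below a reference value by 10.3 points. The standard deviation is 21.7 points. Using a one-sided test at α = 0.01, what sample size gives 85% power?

For a one-sample z-test, n = ((z_α + z_β)·σ/δ)².
z_α = 2.326 (one-sided α = 0.01); z_β = 1.036 (power 85% → β = 0.15).
n = (3.362 × 21.7 / 10.3)² = 50.17
Round up: n = 51.

51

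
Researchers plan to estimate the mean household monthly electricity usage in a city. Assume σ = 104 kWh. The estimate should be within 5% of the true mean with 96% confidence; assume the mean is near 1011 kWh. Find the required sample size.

For a mean, the margin of error is E = z·σ/√n, so n = (zσ/E)².
At 96% confidence, z = 2.054.
E = 5% of 1011 = 50.55 kWh.
n = (2.054 × 104 / 50.55)² = 17.86
Round up: n = 18.

18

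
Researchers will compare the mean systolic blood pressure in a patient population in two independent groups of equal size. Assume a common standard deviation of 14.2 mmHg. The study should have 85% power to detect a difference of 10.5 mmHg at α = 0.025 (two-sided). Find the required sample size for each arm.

40 per group

For two equal groups, n per group = 2·((z_{α/2} + z_β)·σ/δ)².
z_{α/2} = 2.241; z_β = 1.036 (power 85%).
n = 2 × (3.277 × 14.2 / 10.5)² = 2 × 19.64 = 39.28
Round up: n = 40 per group.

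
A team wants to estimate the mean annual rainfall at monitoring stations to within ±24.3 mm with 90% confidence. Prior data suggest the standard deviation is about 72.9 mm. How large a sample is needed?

n = 25

For a mean, the margin of error is E = z·σ/√n, so n = (zσ/E)².
At 90% confidence, z = 1.645.
n = (1.645 × 72.9 / 24.3)² = 24.35
Round up: n = 25.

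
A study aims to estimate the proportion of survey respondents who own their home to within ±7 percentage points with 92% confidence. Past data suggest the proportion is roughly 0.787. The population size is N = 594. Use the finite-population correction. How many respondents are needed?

90

For a proportion with margin E = 0.07 at 92% confidence, z = 1.751.
n = p̂(1−p̂)(z/E)² = 0.787 × 0.213 × (1.751/0.07)² = 104.89 — call this n₀.
Finite-population correction with N = 594: n = n₀ / (1 + (n₀−1)/N) = 104.89 / 1.175 = 89.27
Round up: n = 90.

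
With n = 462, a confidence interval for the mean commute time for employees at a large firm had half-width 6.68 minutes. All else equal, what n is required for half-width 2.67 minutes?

Margin of error scales as 1/√n, so n₂ = n₁·(E₁/E₂)².
n₂ = 462 × (6.68/2.67)² = 462 × 6.259 = 2891.66
Round up: n₂ = 2892.

2892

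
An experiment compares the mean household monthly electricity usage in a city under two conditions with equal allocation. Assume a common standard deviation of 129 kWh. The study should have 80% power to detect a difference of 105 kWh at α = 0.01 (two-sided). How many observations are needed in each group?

For two equal groups, n per group = 2·((z_{α/2} + z_β)·σ/δ)².
z_{α/2} = 2.576; z_β = 0.842 (power 80%).
n = 2 × (3.418 × 129 / 105)² = 2 × 17.63 = 35.26
Round up: n = 36 per group.

36 per group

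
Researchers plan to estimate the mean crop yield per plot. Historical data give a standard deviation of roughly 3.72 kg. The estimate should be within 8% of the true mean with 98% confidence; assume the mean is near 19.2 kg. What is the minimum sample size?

For a mean, the margin of error is E = z·σ/√n, so n = (zσ/E)².
At 98% confidence, z = 2.326.
E = 8% of 19.2 = 1.536 kg.
n = (2.326 × 3.72 / 1.536)² = 31.73
Round up: n = 32.

32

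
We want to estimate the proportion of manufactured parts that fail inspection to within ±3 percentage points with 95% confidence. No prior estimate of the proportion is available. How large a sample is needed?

1068

For a proportion with margin E = 0.03 at 95% confidence, z = 1.960.
With no prior estimate, use p = 0.5, which maximizes p(1−p) at 0.25.
n = 0.25 × (z/E)² = 0.25 × (1.960/0.03)² = 1067.11
Round up: n = 1068.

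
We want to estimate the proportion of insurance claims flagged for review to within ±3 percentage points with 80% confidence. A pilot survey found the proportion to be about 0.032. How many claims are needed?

For a proportion with margin E = 0.03 at 80% confidence, z = 1.282.
n = p̂(1−p̂)(z/E)² = 0.032 × 0.968 × (1.282/0.03)² = 56.57
Round up: n = 57.

n = 57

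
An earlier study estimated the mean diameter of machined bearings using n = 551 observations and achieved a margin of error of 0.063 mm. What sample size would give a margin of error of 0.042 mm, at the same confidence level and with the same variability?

Margin of error scales as 1/√n, so n₂ = n₁·(E₁/E₂)².
n₂ = 551 × (0.063/0.042)² = 551 × 2.25 = 1239.75
Round up: n₂ = 1240.

1240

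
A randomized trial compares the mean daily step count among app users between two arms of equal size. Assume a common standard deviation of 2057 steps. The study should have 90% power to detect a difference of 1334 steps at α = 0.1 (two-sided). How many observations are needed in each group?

41 per group

For two equal groups, n per group = 2·((z_{α/2} + z_β)·σ/δ)².
z_{α/2} = 1.645; z_β = 1.282 (power 90%).
n = 2 × (2.927 × 2057 / 1334)² = 2 × 20.37 = 40.74
Round up: n = 41 per group.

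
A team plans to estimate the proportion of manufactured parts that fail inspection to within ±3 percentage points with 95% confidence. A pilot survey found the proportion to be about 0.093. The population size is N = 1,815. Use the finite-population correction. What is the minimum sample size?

For a proportion with margin E = 0.03 at 95% confidence, z = 1.960.
n = p̂(1−p̂)(z/E)² = 0.093 × 0.907 × (1.960/0.03)² = 360.05 — call this n₀.
Finite-population correction with N = 1,815: n = n₀ / (1 + (n₀−1)/N) = 360.05 / 1.198 = 300.54
Round up: n = 301.

n = 301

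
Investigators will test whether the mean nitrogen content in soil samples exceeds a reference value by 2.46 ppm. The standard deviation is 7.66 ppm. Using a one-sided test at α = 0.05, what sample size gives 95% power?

105

For a one-sample z-test, n = ((z_α + z_β)·σ/δ)².
z_α = 1.645 (one-sided α = 0.05); z_β = 1.645 (power 95% → β = 0.05).
n = (3.290 × 7.66 / 2.46)² = 104.95
Round up: n = 105.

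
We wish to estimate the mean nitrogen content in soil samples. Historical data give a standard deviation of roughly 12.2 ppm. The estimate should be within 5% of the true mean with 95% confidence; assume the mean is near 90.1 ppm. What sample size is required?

For a mean, the margin of error is E = z·σ/√n, so n = (zσ/E)².
At 95% confidence, z = 1.960.
E = 5% of 90.1 = 4.505 ppm.
n = (1.960 × 12.2 / 4.505)² = 28.17
Round up: n = 29.

n = 29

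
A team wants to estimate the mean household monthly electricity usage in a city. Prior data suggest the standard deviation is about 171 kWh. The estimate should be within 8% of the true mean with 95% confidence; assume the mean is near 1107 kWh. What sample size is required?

15

For a mean, the margin of error is E = z·σ/√n, so n = (zσ/E)².
At 95% confidence, z = 1.960.
E = 8% of 1107 = 88.56 kWh.
n = (1.960 × 171 / 88.56)² = 14.32
Round up: n = 15.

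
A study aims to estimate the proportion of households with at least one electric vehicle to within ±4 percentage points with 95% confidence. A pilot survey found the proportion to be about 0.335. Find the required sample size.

For a proportion with margin E = 0.04 at 95% confidence, z = 1.960.
n = p̂(1−p̂)(z/E)² = 0.335 × 0.665 × (1.960/0.04)² = 534.88
Round up: n = 535.

535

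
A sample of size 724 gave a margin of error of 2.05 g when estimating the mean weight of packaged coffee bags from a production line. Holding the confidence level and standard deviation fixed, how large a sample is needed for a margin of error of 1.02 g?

2925

Margin of error scales as 1/√n, so n₂ = n₁·(E₁/E₂)².
n₂ = 724 × (2.05/1.02)² = 724 × 4.039 = 2924.24
Round up: n₂ = 2925.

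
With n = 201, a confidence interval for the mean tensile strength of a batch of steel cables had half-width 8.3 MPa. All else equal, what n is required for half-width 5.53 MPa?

n = 453

Margin of error scales as 1/√n, so n₂ = n₁·(E₁/E₂)².
n₂ = 201 × (8.3/5.53)² = 201 × 2.253 = 452.85
Round up: n₂ = 453.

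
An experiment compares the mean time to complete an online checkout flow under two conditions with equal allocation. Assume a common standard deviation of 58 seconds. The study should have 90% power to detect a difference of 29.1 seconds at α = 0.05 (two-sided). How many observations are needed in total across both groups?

For two equal groups, n per group = 2·((z_{α/2} + z_β)·σ/δ)².
z_{α/2} = 1.960; z_β = 1.282 (power 90%).
n = 2 × (3.242 × 58 / 29.1)² = 2 × 41.75 = 83.50
Round up: n = 84 per group.
Total across both groups: 2 × 84 = 168.

168 total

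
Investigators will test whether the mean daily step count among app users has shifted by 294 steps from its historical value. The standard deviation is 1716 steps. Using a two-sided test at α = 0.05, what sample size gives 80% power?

n = 268

For a one-sample z-test, n = ((z_{α/2} + z_β)·σ/δ)².
z_{α/2} = 1.960 (two-sided α = 0.05); z_β = 0.842 (power 80% → β = 0.2).
n = (2.802 × 1716 / 294)² = 267.47
Round up: n = 268.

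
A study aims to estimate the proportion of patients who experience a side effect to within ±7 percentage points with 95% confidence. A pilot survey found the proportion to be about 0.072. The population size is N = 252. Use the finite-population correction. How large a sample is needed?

For a proportion with margin E = 0.07 at 95% confidence, z = 1.960.
n = p̂(1−p̂)(z/E)² = 0.072 × 0.928 × (1.960/0.07)² = 52.38 — call this n₀.
Finite-population correction with N = 252: n = n₀ / (1 + (n₀−1)/N) = 52.38 / 1.204 = 43.50
Round up: n = 44.

n = 44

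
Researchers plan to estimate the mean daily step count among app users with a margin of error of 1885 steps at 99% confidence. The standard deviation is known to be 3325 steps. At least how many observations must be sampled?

For a mean, the margin of error is E = z·σ/√n, so n = (zσ/E)².
At 99% confidence, z = 2.576.
n = (2.576 × 3325 / 1885)² = 20.65
Round up: n = 21.

21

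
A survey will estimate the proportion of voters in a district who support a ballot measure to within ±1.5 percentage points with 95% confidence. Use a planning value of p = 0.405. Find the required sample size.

n = 4115

For a proportion with margin E = 0.015 at 95% confidence, z = 1.960.
n = p̂(1−p̂)(z/E)² = 0.405 × 0.595 × (1.960/0.015)² = 4114.35
Round up: n = 4115.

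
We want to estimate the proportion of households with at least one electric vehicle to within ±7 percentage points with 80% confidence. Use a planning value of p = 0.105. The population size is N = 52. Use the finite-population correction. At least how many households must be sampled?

For a proportion with margin E = 0.07 at 80% confidence, z = 1.282.
n = p̂(1−p̂)(z/E)² = 0.105 × 0.895 × (1.282/0.07)² = 31.52 — call this n₀.
Finite-population correction with N = 52: n = n₀ / (1 + (n₀−1)/N) = 31.52 / 1.587 = 19.86
Round up: n = 20.

20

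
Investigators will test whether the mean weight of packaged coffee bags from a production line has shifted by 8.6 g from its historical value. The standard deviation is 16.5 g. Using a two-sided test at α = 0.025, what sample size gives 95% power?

n = 56

For a one-sample z-test, n = ((z_{α/2} + z_β)·σ/δ)².
z_{α/2} = 2.241 (two-sided α = 0.025); z_β = 1.645 (power 95% → β = 0.05).
n = (3.886 × 16.5 / 8.6)² = 55.59
Round up: n = 56.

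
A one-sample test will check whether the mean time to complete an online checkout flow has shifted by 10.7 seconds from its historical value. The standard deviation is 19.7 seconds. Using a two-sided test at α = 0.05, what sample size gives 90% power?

36

For a one-sample z-test, n = ((z_{α/2} + z_β)·σ/δ)².
z_{α/2} = 1.960 (two-sided α = 0.05); z_β = 1.282 (power 90% → β = 0.1).
n = (3.242 × 19.7 / 10.7)² = 35.63
Round up: n = 36.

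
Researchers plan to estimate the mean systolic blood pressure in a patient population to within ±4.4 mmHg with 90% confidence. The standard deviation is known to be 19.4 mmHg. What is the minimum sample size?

For a mean, the margin of error is E = z·σ/√n, so n = (zσ/E)².
At 90% confidence, z = 1.645.
n = (1.645 × 19.4 / 4.4)² = 52.61
Round up: n = 53.

53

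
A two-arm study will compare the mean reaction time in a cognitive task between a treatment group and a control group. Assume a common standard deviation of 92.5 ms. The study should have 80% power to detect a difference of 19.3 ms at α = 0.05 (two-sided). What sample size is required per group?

For two equal groups, n per group = 2·((z_{α/2} + z_β)·σ/δ)².
z_{α/2} = 1.960; z_β = 0.842 (power 80%).
n = 2 × (2.802 × 92.5 / 19.3)² = 2 × 180.35 = 360.70
Round up: n = 361 per group.

361 per group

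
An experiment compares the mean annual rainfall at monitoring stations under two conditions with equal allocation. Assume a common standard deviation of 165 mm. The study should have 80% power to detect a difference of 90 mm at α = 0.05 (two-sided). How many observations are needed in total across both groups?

106 total

For two equal groups, n per group = 2·((z_{α/2} + z_β)·σ/δ)².
z_{α/2} = 1.960; z_β = 0.842 (power 80%).
n = 2 × (2.802 × 165 / 90)² = 2 × 26.39 = 52.78
Round up: n = 53 per group.
Total across both groups: 2 × 53 = 106.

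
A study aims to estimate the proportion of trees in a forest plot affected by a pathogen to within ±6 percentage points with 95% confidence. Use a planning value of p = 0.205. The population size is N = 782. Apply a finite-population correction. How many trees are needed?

143

For a proportion with margin E = 0.06 at 95% confidence, z = 1.960.
n = p̂(1−p̂)(z/E)² = 0.205 × 0.795 × (1.960/0.06)² = 173.91 — call this n₀.
Finite-population correction with N = 782: n = n₀ / (1 + (n₀−1)/N) = 173.91 / 1.221 = 142.43
Round up: n = 143.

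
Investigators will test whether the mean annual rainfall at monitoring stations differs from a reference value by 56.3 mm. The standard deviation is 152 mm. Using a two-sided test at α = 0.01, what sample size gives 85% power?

96

For a one-sample z-test, n = ((z_{α/2} + z_β)·σ/δ)².
z_{α/2} = 2.576 (two-sided α = 0.01); z_β = 1.036 (power 85% → β = 0.15).
n = (3.612 × 152 / 56.3)² = 95.10
Round up: n = 96.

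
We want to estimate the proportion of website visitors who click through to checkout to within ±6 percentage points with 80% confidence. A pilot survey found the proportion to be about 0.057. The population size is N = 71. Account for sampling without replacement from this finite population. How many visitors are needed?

n = 19

For a proportion with margin E = 0.06 at 80% confidence, z = 1.282.
n = p̂(1−p̂)(z/E)² = 0.057 × 0.943 × (1.282/0.06)² = 24.54 — call this n₀.
Finite-population correction with N = 71: n = n₀ / (1 + (n₀−1)/N) = 24.54 / 1.332 = 18.42
Round up: n = 19.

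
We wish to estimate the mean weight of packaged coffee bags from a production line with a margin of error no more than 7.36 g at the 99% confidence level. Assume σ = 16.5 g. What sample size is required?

For a mean, the margin of error is E = z·σ/√n, so n = (zσ/E)².
At 99% confidence, z = 2.576.
n = (2.576 × 16.5 / 7.36)² = 33.35
Round up: n = 34.

34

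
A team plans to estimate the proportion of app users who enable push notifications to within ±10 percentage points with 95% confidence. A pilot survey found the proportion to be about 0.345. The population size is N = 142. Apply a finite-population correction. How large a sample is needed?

For a proportion with margin E = 0.1 at 95% confidence, z = 1.960.
n = p̂(1−p̂)(z/E)² = 0.345 × 0.655 × (1.960/0.1)² = 86.81 — call this n₀.
Finite-population correction with N = 142: n = n₀ / (1 + (n₀−1)/N) = 86.81 / 1.604 = 54.12
Round up: n = 55.

55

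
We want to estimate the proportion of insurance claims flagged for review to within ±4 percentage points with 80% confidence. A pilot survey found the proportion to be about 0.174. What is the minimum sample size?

For a proportion with margin E = 0.04 at 80% confidence, z = 1.282.
n = p̂(1−p̂)(z/E)² = 0.174 × 0.826 × (1.282/0.04)² = 147.63
Round up: n = 148.

148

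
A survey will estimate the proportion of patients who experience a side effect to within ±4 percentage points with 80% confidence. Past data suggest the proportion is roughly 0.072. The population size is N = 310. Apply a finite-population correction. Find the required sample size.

n = 57

For a proportion with margin E = 0.04 at 80% confidence, z = 1.282.
n = p̂(1−p̂)(z/E)² = 0.072 × 0.928 × (1.282/0.04)² = 68.63 — call this n₀.
Finite-population correction with N = 310: n = n₀ / (1 + (n₀−1)/N) = 68.63 / 1.218 = 56.35
Round up: n = 57.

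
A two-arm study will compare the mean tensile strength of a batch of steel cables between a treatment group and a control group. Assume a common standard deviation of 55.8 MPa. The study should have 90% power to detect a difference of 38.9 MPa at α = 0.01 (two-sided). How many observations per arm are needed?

62 per group

For two equal groups, n per group = 2·((z_{α/2} + z_β)·σ/δ)².
z_{α/2} = 2.576; z_β = 1.282 (power 90%).
n = 2 × (3.858 × 55.8 / 38.9)² = 2 × 30.63 = 61.26
Round up: n = 62 per group.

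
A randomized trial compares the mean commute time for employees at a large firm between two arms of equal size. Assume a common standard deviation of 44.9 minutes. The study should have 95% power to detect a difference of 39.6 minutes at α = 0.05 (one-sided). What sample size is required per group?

28 per group

For two equal groups, n per group = 2·((z_α + z_β)·σ/δ)².
z_α = 1.645; z_β = 1.645 (power 95%).
n = 2 × (3.290 × 44.9 / 39.6)² = 2 × 13.92 = 27.84
Round up: n = 28 per group.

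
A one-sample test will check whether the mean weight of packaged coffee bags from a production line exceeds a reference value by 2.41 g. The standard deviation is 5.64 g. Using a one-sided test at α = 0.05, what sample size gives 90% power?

47

For a one-sample z-test, n = ((z_α + z_β)·σ/δ)².
z_α = 1.645 (one-sided α = 0.05); z_β = 1.282 (power 90% → β = 0.1).
n = (2.927 × 5.64 / 2.41)² = 46.92
Round up: n = 47.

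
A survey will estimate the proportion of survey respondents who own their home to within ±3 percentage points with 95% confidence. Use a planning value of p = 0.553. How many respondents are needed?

For a proportion with margin E = 0.03 at 95% confidence, z = 1.960.
n = p̂(1−p̂)(z/E)² = 0.553 × 0.447 × (1.960/0.03)² = 1055.12
Round up: n = 1056.

1056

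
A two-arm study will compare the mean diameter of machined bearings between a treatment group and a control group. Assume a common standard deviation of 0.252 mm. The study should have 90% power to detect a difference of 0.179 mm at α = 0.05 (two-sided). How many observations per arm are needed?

42 per group

For two equal groups, n per group = 2·((z_{α/2} + z_β)·σ/δ)².
z_{α/2} = 1.960; z_β = 1.282 (power 90%).
n = 2 × (3.242 × 0.252 / 0.179)² = 2 × 20.83 = 41.66
Round up: n = 42 per group.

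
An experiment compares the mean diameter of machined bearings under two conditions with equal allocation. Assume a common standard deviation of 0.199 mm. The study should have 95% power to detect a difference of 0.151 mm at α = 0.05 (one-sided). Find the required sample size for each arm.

38 per group

For two equal groups, n per group = 2·((z_α + z_β)·σ/δ)².
z_α = 1.645; z_β = 1.645 (power 95%).
n = 2 × (3.290 × 0.199 / 0.151)² = 2 × 18.80 = 37.60
Round up: n = 38 per group.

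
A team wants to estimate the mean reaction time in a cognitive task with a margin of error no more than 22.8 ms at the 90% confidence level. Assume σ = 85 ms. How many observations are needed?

n = 38

For a mean, the margin of error is E = z·σ/√n, so n = (zσ/E)².
At 90% confidence, z = 1.645.
n = (1.645 × 85 / 22.8)² = 37.61
Round up: n = 38.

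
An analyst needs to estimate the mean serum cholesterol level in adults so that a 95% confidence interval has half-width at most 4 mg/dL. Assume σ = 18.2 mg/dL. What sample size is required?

For a mean, the margin of error is E = z·σ/√n, so n = (zσ/E)².
At 95% confidence, z = 1.960.
n = (1.960 × 18.2 / 4)² = 79.53
Round up: n = 80.

80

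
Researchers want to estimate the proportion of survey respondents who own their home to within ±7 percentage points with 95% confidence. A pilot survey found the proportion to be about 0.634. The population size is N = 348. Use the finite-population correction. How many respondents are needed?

n = 120

For a proportion with margin E = 0.07 at 95% confidence, z = 1.960.
n = p̂(1−p̂)(z/E)² = 0.634 × 0.366 × (1.960/0.07)² = 181.92 — call this n₀.
Finite-population correction with N = 348: n = n₀ / (1 + (n₀−1)/N) = 181.92 / 1.52 = 119.68
Round up: n = 120.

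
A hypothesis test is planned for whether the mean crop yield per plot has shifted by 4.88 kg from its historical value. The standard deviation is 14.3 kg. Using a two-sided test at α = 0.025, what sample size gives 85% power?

93

For a one-sample z-test, n = ((z_{α/2} + z_β)·σ/δ)².
z_{α/2} = 2.241 (two-sided α = 0.025); z_β = 1.036 (power 85% → β = 0.15).
n = (3.277 × 14.3 / 4.88)² = 92.21
Round up: n = 93.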